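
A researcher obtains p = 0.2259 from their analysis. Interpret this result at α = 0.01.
Since p = 0.2259 > α = 0.01, fail to reject H₀.
There is insufficient evidence to reject the null hypothesis; the result is not statistically significant at the 0.01 level.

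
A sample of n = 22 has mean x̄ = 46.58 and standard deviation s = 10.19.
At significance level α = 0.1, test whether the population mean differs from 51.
One-sample t-test:
H₀: μ = 51
H₁: μ ≠ 51
df = n - 1 = 21
t = (x̄ - μ₀) / (s/√n) = (46.58 - 51) / (10.19/√22) = -2.035
p-value = 0.0547

Since p-value < α = 0.1, we reject H₀.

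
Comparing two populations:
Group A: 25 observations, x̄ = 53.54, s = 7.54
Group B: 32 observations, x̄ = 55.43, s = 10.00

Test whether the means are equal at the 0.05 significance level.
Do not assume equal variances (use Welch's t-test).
Welch's two-sample t-test:
H₀: μ₁ = μ₂
H₁: μ₁ ≠ μ₂
s₁²/n₁ = 7.54²/25 = 2.2741,  s₂²/n₂ = 10.00²/32 = 3.1250
SE = √(s₁²/n₁ + s₂²/n₂) = √(2.2741 + 3.1250) = 2.3236
df (Welch-Satterthwaite) = (s₁²/n₁ + s₂²/n₂)² / [(s₁²/n₁)²/(n₁-1) + (s₂²/n₂)²/(n₂-1)] ≈ 54.95
t = (x̄₁ - x̄₂) / SE = (53.54 - 55.43) / 2.3236 = -1.89 / 2.3236 = -0.813
p-value = 0.4195

Since p-value > α = 0.05, we fail to reject H₀.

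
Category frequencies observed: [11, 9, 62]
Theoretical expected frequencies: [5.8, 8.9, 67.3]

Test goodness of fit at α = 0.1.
Chi-square goodness of fit test:
H₀: observed counts match expected distribution
H₁: observed counts differ from expected distribution
df = k - 1 = 2
χ² = Σ(O - E)²/E
   = (11 - 5.8)²/5.8 + (9 - 8.9)²/8.9 + (62 - 67.3)²/67.3
   = 4.662 + 0.001 + 0.417
   = 5.08
p-value = 0.0788

Since p-value < α = 0.1, we reject H₀.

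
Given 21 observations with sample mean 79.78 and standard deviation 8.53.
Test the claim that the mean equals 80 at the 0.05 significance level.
One-sample t-test:
H₀: μ = 80
H₁: μ ≠ 80
df = n - 1 = 20
t = (x̄ - μ₀) / (s/√n) = (79.78 - 80) / (8.53/√21) = -0.118
p-value = 0.9071

Since p-value > α = 0.05, we fail to reject H₀.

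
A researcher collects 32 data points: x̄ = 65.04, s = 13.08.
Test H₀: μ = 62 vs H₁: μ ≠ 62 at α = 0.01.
One-sample t-test:
H₀: μ = 62
H₁: μ ≠ 62
df = n - 1 = 31
t = (x̄ - μ₀) / (s/√n) = (65.04 - 62) / (13.08/√32) = 1.315
p-value = 0.1982

Since p-value > α = 0.01, we fail to reject H₀.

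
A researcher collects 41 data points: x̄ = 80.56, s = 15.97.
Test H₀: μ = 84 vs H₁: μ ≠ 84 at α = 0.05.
One-sample t-test:
H₀: μ = 84
H₁: μ ≠ 84
df = n - 1 = 40
t = (x̄ - μ₀) / (s/√n) = (80.56 - 84) / (15.97/√41) = -1.379
p-value = 0.1755

Since p-value > α = 0.05, we fail to reject H₀.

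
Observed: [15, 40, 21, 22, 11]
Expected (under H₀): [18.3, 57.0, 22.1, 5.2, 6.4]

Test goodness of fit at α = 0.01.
Chi-square goodness of fit test:
H₀: observed counts match expected distribution
H₁: observed counts differ from expected distribution
df = k - 1 = 4
χ² = Σ(O - E)²/E
   = (15 - 18.3)²/18.3 + (40 - 57.0)²/57.0 + (21 - 22.1)²/22.1 + (22 - 5.2)²/5.2 + (11 - 6.4)²/6.4
   = 0.595 + 5.070 + 0.055 + 54.277 + 3.306
   = 63.30
p-value < 0.0001

Since p-value < α = 0.01, we reject H₀.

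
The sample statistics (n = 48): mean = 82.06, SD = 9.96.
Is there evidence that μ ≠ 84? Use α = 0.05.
One-sample t-test:
H₀: μ = 84
H₁: μ ≠ 84
df = n - 1 = 47
t = (x̄ - μ₀) / (s/√n) = (82.06 - 84) / (9.96/√48) = -1.349
p-value = 0.1837

Since p-value > α = 0.05, we fail to reject H₀.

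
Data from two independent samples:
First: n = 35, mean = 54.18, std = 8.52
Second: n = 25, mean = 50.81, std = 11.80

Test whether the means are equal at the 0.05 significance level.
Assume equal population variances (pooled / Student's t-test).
Student's two-sample t-test (equal variances):
H₀: μ₁ = μ₂
H₁: μ₁ ≠ μ₂
df = n₁ + n₂ - 2 = 58
Pooled variance s_p² = [(n₁-1)s₁² + (n₂-1)s₂²] / (n₁ + n₂ - 2) = [(34)(8.52²) + (24)(11.80²)] / 58 = 100.1695
SE = √(s_p²(1/n₁ + 1/n₂)) = √(100.1695 × (1/35 + 1/25)) = 2.6208
t = (x̄₁ - x̄₂) / SE = (54.18 - 50.81) / 2.6208 = 3.37 / 2.6208 = 1.286
p-value = 0.2036

Since p-value > α = 0.05, we fail to reject H₀.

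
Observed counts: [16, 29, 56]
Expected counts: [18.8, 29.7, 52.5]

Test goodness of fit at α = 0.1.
Chi-square goodness of fit test:
H₀: observed counts match expected distribution
H₁: observed counts differ from expected distribution
df = k - 1 = 2
χ² = Σ(O - E)²/E
   = (16 - 18.8)²/18.8 + (29 - 29.7)²/29.7 + (56 - 52.5)²/52.5
   = 0.417 + 0.016 + 0.233
   = 0.67
p-value = 0.7165

Since p-value > α = 0.1, we fail to reject H₀.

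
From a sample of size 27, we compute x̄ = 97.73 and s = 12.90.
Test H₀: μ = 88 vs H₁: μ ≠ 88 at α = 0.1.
One-sample t-test:
H₀: μ = 88
H₁: μ ≠ 88
df = n - 1 = 26
t = (x̄ - μ₀) / (s/√n) = (97.73 - 88) / (12.90/√27) = 3.919
p-value = 0.0006

Since p-value < α = 0.1, we reject H₀.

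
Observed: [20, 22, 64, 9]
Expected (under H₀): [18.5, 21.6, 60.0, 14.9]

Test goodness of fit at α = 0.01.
Chi-square goodness of fit test:
H₀: observed counts match expected distribution
H₁: observed counts differ from expected distribution
df = k - 1 = 3
χ² = Σ(O - E)²/E
   = (20 - 18.5)²/18.5 + (22 - 21.6)²/21.6 + (64 - 60.0)²/60.0 + (9 - 14.9)²/14.9
   = 0.122 + 0.007 + 0.267 + 2.336
   = 2.73
p-value = 0.4348

Since p-value > α = 0.01, we fail to reject H₀.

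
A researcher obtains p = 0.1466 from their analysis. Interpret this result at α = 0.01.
Since p = 0.1466 > α = 0.01, fail to reject H₀.
There is insufficient evidence to reject the null hypothesis; the result is not statistically significant at the 0.01 level.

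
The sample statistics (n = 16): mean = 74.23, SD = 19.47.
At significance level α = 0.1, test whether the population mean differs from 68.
One-sample t-test:
H₀: μ = 68
H₁: μ ≠ 68
df = n - 1 = 15
t = (x̄ - μ₀) / (s/√n) = (74.23 - 68) / (19.47/√16) = 1.280
p-value = 0.2200

Since p-value > α = 0.1, we fail to reject H₀.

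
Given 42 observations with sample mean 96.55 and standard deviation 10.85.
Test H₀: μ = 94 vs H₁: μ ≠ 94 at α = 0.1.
One-sample t-test:
H₀: μ = 94
H₁: μ ≠ 94
df = n - 1 = 41
t = (x̄ - μ₀) / (s/√n) = (96.55 - 94) / (10.85/√42) = 1.523
p-value = 0.1354

Since p-value > α = 0.1, we fail to reject H₀.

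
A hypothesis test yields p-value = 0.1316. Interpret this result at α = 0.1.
Since p = 0.1316 > α = 0.1, fail to reject H₀.
There is insufficient evidence to reject the null hypothesis; the result is not statistically significant at the 0.1 level.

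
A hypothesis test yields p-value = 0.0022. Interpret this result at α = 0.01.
Since p = 0.0022 < α = 0.01, reject H₀.
There is sufficient evidence to reject the null hypothesis; the result is statistically significant at the 0.01 level.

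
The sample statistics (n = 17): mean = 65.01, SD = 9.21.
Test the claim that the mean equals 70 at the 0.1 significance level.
One-sample t-test:
H₀: μ = 70
H₁: μ ≠ 70
df = n - 1 = 16
t = (x̄ - μ₀) / (s/√n) = (65.01 - 70) / (9.21/√17) = -2.234
p-value = 0.0401

Since p-value < α = 0.1, we reject H₀.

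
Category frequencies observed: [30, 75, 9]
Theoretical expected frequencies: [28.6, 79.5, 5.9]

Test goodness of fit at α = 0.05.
Chi-square goodness of fit test:
H₀: observed counts match expected distribution
H₁: observed counts differ from expected distribution
df = k - 1 = 2
χ² = Σ(O - E)²/E
   = (30 - 28.6)²/28.6 + (75 - 79.5)²/79.5 + (9 - 5.9)²/5.9
   = 0.069 + 0.255 + 1.629
   = 1.95
p-value = 0.3768

Since p-value > α = 0.05, we fail to reject H₀.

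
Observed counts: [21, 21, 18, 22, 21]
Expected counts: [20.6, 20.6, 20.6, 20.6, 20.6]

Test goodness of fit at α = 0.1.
Chi-square goodness of fit test:
H₀: observed counts match expected distribution
H₁: observed counts differ from expected distribution
df = k - 1 = 4
χ² = Σ(O - E)²/E
   = (21 - 20.6)²/20.6 + (21 - 20.6)²/20.6 + (18 - 20.6)²/20.6 + (22 - 20.6)²/20.6 + (21 - 20.6)²/20.6
   = 0.008 + 0.008 + 0.328 + 0.095 + 0.008
   = 0.45
p-value = 0.9785

Since p-value > α = 0.1, we fail to reject H₀.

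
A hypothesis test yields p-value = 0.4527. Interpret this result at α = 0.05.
Since p = 0.4527 > α = 0.05, fail to reject H₀.
There is insufficient evidence to reject the null hypothesis; the result is not statistically significant at the 0.05 level.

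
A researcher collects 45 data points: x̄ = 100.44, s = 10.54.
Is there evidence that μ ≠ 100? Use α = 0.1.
One-sample t-test:
H₀: μ = 100
H₁: μ ≠ 100
df = n - 1 = 44
t = (x̄ - μ₀) / (s/√n) = (100.44 - 100) / (10.54/√45) = 0.280
p-value = 0.7808

Since p-value > α = 0.1, we fail to reject H₀.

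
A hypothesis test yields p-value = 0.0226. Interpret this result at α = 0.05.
Since p = 0.0226 < α = 0.05, reject H₀.
There is sufficient evidence to reject the null hypothesis; the result is statistically significant at the 0.05 level.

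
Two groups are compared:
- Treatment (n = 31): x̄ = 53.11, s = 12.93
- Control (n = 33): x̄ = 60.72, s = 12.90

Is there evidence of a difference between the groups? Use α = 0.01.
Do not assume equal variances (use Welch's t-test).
Welch's two-sample t-test:
H₀: μ₁ = μ₂
H₁: μ₁ ≠ μ₂
s₁²/n₁ = 12.93²/31 = 5.3931,  s₂²/n₂ = 12.90²/33 = 5.0427
SE = √(s₁²/n₁ + s₂²/n₂) = √(5.3931 + 5.0427) = 3.2304
df (Welch-Satterthwaite) = (s₁²/n₁ + s₂²/n₂)² / [(s₁²/n₁)²/(n₁-1) + (s₂²/n₂)²/(n₂-1)] ≈ 61.73
t = (x̄₁ - x̄₂) / SE = (53.11 - 60.72) / 3.2304 = -7.61 / 3.2304 = -2.356
p-value = 0.0217

Since p-value > α = 0.01, we fail to reject H₀.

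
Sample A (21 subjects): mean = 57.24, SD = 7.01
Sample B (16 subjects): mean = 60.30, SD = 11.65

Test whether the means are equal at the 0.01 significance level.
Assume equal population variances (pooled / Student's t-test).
Student's two-sample t-test (equal variances):
H₀: μ₁ = μ₂
H₁: μ₁ ≠ μ₂
df = n₁ + n₂ - 2 = 35
Pooled variance s_p² = [(n₁-1)s₁² + (n₂-1)s₂²] / (n₁ + n₂ - 2) = [(20)(7.01²) + (15)(11.65²)] / 35 = 86.2468
SE = √(s_p²(1/n₁ + 1/n₂)) = √(86.2468 × (1/21 + 1/16)) = 3.0818
t = (x̄₁ - x̄₂) / SE = (57.24 - 60.30) / 3.0818 = -3.06 / 3.0818 = -0.993
p-value = 0.3276

Since p-value > α = 0.01, we fail to reject H₀.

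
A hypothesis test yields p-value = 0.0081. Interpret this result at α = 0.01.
Since p = 0.0081 < α = 0.01, reject H₀.
There is sufficient evidence to reject the null hypothesis; the result is statistically significant at the 0.01 level.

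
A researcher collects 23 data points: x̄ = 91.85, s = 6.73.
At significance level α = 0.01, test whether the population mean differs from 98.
One-sample t-test:
H₀: μ = 98
H₁: μ ≠ 98
df = n - 1 = 22
t = (x̄ - μ₀) / (s/√n) = (91.85 - 98) / (6.73/√23) = -4.383
p-value = 0.0002

Since p-value < α = 0.01, we reject H₀.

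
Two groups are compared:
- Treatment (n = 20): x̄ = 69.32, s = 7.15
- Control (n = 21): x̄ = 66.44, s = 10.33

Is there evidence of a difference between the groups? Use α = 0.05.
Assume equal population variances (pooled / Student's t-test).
Student's two-sample t-test (equal variances):
H₀: μ₁ = μ₂
H₁: μ₁ ≠ μ₂
df = n₁ + n₂ - 2 = 39
Pooled variance s_p² = [(n₁-1)s₁² + (n₂-1)s₂²] / (n₁ + n₂ - 2) = [(19)(7.15²) + (20)(10.33²)] / 39 = 79.6283
SE = √(s_p²(1/n₁ + 1/n₂)) = √(79.6283 × (1/20 + 1/21)) = 2.7881
t = (x̄₁ - x̄₂) / SE = (69.32 - 66.44) / 2.7881 = 2.88 / 2.7881 = 1.033
p-value = 0.3080

Since p-value > α = 0.05, we fail to reject H₀.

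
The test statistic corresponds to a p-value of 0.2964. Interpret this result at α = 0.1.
Since p = 0.2964 > α = 0.1, fail to reject H₀.
There is insufficient evidence to reject the null hypothesis; the result is not statistically significant at the 0.1 level.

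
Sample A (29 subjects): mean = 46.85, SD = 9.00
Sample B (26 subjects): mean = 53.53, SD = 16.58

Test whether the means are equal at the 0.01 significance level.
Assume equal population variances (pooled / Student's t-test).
Student's two-sample t-test (equal variances):
H₀: μ₁ = μ₂
H₁: μ₁ ≠ μ₂
df = n₁ + n₂ - 2 = 53
Pooled variance s_p² = [(n₁-1)s₁² + (n₂-1)s₂²] / (n₁ + n₂ - 2) = [(28)(9.00²) + (25)(16.58²)] / 53 = 172.4606
SE = √(s_p²(1/n₁ + 1/n₂)) = √(172.4606 × (1/29 + 1/26)) = 3.5468
t = (x̄₁ - x̄₂) / SE = (46.85 - 53.53) / 3.5468 = -6.68 / 3.5468 = -1.883
p-value = 0.0651

Since p-value > α = 0.01, we fail to reject H₀.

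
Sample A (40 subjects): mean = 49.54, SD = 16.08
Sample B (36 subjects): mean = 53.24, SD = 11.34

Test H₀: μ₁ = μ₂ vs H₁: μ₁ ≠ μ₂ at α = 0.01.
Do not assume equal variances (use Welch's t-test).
Welch's two-sample t-test:
H₀: μ₁ = μ₂
H₁: μ₁ ≠ μ₂
s₁²/n₁ = 16.08²/40 = 6.4642,  s₂²/n₂ = 11.34²/36 = 3.5721
SE = √(s₁²/n₁ + s₂²/n₂) = √(6.4642 + 3.5721) = 3.1680
df (Welch-Satterthwaite) = (s₁²/n₁ + s₂²/n₂)² / [(s₁²/n₁)²/(n₁-1) + (s₂²/n₂)²/(n₂-1)] ≈ 70.14
t = (x̄₁ - x̄₂) / SE = (49.54 - 53.24) / 3.1680 = -3.70 / 3.1680 = -1.168
p-value = 0.2468

Since p-value > α = 0.01, we fail to reject H₀.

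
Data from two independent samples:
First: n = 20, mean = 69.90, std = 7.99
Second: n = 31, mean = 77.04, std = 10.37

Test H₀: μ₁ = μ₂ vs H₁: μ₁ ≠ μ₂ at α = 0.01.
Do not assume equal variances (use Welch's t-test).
Welch's two-sample t-test:
H₀: μ₁ = μ₂
H₁: μ₁ ≠ μ₂
s₁²/n₁ = 7.99²/20 = 3.1920,  s₂²/n₂ = 10.37²/31 = 3.4689
SE = √(s₁²/n₁ + s₂²/n₂) = √(3.1920 + 3.4689) = 2.5809
df (Welch-Satterthwaite) = (s₁²/n₁ + s₂²/n₂)² / [(s₁²/n₁)²/(n₁-1) + (s₂²/n₂)²/(n₂-1)] ≈ 47.33
t = (x̄₁ - x̄₂) / SE = (69.90 - 77.04) / 2.5809 = -7.14 / 2.5809 = -2.766
p-value = 0.0081

Since p-value < α = 0.01, we reject H₀.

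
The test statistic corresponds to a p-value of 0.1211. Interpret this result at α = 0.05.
Since p = 0.1211 > α = 0.05, fail to reject H₀.
There is insufficient evidence to reject the null hypothesis; the result is not statistically significant at the 0.05 level.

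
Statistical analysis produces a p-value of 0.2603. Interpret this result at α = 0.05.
Since p = 0.2603 > α = 0.05, fail to reject H₀.
There is insufficient evidence to reject the null hypothesis; the result is not statistically significant at the 0.05 level.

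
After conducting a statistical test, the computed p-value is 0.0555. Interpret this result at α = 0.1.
Since p = 0.0555 < α = 0.1, reject H₀.
There is sufficient evidence to reject the null hypothesis; the result is statistically significant at the 0.1 level.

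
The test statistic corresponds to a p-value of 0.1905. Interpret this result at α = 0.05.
Since p = 0.1905 > α = 0.05, fail to reject H₀.
There is insufficient evidence to reject the null hypothesis; the result is not statistically significant at the 0.05 level.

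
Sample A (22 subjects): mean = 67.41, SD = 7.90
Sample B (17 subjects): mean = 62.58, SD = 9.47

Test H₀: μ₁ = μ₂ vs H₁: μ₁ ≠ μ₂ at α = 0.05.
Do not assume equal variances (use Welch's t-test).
Welch's two-sample t-test:
H₀: μ₁ = μ₂
H₁: μ₁ ≠ μ₂
s₁²/n₁ = 7.90²/22 = 2.8368,  s₂²/n₂ = 9.47²/17 = 5.2753
SE = √(s₁²/n₁ + s₂²/n₂) = √(2.8368 + 5.2753) = 2.8482
df (Welch-Satterthwaite) = (s₁²/n₁ + s₂²/n₂)² / [(s₁²/n₁)²/(n₁-1) + (s₂²/n₂)²/(n₂-1)] ≈ 31.00
t = (x̄₁ - x̄₂) / SE = (67.41 - 62.58) / 2.8482 = 4.83 / 2.8482 = 1.696
p-value = 0.0999

Since p-value > α = 0.05, we fail to reject H₀.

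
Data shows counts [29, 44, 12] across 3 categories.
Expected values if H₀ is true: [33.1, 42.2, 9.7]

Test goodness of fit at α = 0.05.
Chi-square goodness of fit test:
H₀: observed counts match expected distribution
H₁: observed counts differ from expected distribution
df = k - 1 = 2
χ² = Σ(O - E)²/E
   = (29 - 33.1)²/33.1 + (44 - 42.2)²/42.2 + (12 - 9.7)²/9.7
   = 0.508 + 0.077 + 0.545
   = 1.13
p-value = 0.5684

Since p-value > α = 0.05, we fail to reject H₀.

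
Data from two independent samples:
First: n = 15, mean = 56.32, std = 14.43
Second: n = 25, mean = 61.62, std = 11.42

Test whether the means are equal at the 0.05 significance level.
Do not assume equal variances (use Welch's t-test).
Welch's two-sample t-test:
H₀: μ₁ = μ₂
H₁: μ₁ ≠ μ₂
s₁²/n₁ = 14.43²/15 = 13.8817,  s₂²/n₂ = 11.42²/25 = 5.2167
SE = √(s₁²/n₁ + s₂²/n₂) = √(13.8817 + 5.2167) = 4.3702
df (Welch-Satterthwaite) = (s₁²/n₁ + s₂²/n₂)² / [(s₁²/n₁)²/(n₁-1) + (s₂²/n₂)²/(n₂-1)] ≈ 24.48
t = (x̄₁ - x̄₂) / SE = (56.32 - 61.62) / 4.3702 = -5.30 / 4.3702 = -1.213
p-value = 0.2368

Since p-value > α = 0.05, we fail to reject H₀.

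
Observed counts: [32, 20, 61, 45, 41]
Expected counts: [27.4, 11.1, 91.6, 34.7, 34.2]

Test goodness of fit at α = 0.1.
Chi-square goodness of fit test:
H₀: observed counts match expected distribution
H₁: observed counts differ from expected distribution
df = k - 1 = 4
χ² = Σ(O - E)²/E
   = (32 - 27.4)²/27.4 + (20 - 11.1)²/11.1 + (61 - 91.6)²/91.6 + (45 - 34.7)²/34.7 + (41 - 34.2)²/34.2
   = 0.772 + 7.136 + 10.222 + 3.057 + 1.352
   = 22.54
p-value = 0.0002

Since p-value < α = 0.1, we reject H₀.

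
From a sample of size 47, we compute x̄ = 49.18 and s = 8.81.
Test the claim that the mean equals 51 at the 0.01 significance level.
One-sample t-test:
H₀: μ = 51
H₁: μ ≠ 51
df = n - 1 = 46
t = (x̄ - μ₀) / (s/√n) = (49.18 - 51) / (8.81/√47) = -1.416
p-value = 0.1634

Since p-value > α = 0.01, we fail to reject H₀.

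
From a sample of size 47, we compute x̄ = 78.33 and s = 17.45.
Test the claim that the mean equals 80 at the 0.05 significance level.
One-sample t-test:
H₀: μ = 80
H₁: μ ≠ 80
df = n - 1 = 46
t = (x̄ - μ₀) / (s/√n) = (78.33 - 80) / (17.45/√47) = -0.656
p-value = 0.5150

Since p-value > α = 0.05, we fail to reject H₀.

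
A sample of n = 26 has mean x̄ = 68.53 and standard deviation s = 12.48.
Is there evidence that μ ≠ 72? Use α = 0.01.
One-sample t-test:
H₀: μ = 72
H₁: μ ≠ 72
df = n - 1 = 25
t = (x̄ - μ₀) / (s/√n) = (68.53 - 72) / (12.48/√26) = -1.418
p-value = 0.1686

Since p-value > α = 0.01, we fail to reject H₀.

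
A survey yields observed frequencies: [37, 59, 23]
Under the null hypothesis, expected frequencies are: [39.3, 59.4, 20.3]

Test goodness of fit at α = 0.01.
Chi-square goodness of fit test:
H₀: observed counts match expected distribution
H₁: observed counts differ from expected distribution
df = k - 1 = 2
χ² = Σ(O - E)²/E
   = (37 - 39.3)²/39.3 + (59 - 59.4)²/59.4 + (23 - 20.3)²/20.3
   = 0.135 + 0.003 + 0.359
   = 0.50
p-value = 0.7802

Since p-value > α = 0.01, we fail to reject H₀.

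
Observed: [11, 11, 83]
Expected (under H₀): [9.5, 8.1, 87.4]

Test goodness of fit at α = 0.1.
Chi-square goodness of fit test:
H₀: observed counts match expected distribution
H₁: observed counts differ from expected distribution
df = k - 1 = 2
χ² = Σ(O - E)²/E
   = (11 - 9.5)²/9.5 + (11 - 8.1)²/8.1 + (83 - 87.4)²/87.4
   = 0.237 + 1.038 + 0.222
   = 1.50
p-value = 0.4732

Since p-value > α = 0.1, we fail to reject H₀.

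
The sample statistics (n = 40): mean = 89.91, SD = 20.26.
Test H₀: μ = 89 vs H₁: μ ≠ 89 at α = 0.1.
One-sample t-test:
H₀: μ = 89
H₁: μ ≠ 89
df = n - 1 = 39
t = (x̄ - μ₀) / (s/√n) = (89.91 - 89) / (20.26/√40) = 0.284
p-value = 0.7779

Since p-value > α = 0.1, we fail to reject H₀.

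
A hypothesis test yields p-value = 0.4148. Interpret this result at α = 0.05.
Since p = 0.4148 > α = 0.05, fail to reject H₀.
There is insufficient evidence to reject the null hypothesis; the result is not statistically significant at the 0.05 level.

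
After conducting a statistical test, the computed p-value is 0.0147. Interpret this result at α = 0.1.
Since p = 0.0147 < α = 0.1, reject H₀.
There is sufficient evidence to reject the null hypothesis; the result is statistically significant at the 0.1 level.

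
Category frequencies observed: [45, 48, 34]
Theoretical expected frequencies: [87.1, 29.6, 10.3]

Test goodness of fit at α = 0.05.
Chi-square goodness of fit test:
H₀: observed counts match expected distribution
H₁: observed counts differ from expected distribution
df = k - 1 = 2
χ² = Σ(O - E)²/E
   = (45 - 87.1)²/87.1 + (48 - 29.6)²/29.6 + (34 - 10.3)²/10.3
   = 20.349 + 11.438 + 54.533
   = 86.32
p-value < 0.0001

Since p-value < α = 0.05, we reject H₀.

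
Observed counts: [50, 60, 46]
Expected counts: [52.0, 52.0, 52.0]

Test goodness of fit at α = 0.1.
Chi-square goodness of fit test:
H₀: observed counts match expected distribution
H₁: observed counts differ from expected distribution
df = k - 1 = 2
χ² = Σ(O - E)²/E
   = (50 - 52.0)²/52.0 + (60 - 52.0)²/52.0 + (46 - 52.0)²/52.0
   = 0.077 + 1.231 + 0.692
   = 2.00
p-value = 0.3679

Since p-value > α = 0.1, we fail to reject H₀.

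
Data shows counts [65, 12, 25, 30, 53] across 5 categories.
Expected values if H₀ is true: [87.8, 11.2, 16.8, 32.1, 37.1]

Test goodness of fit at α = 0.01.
Chi-square goodness of fit test:
H₀: observed counts match expected distribution
H₁: observed counts differ from expected distribution
df = k - 1 = 4
χ² = Σ(O - E)²/E
   = (65 - 87.8)²/87.8 + (12 - 11.2)²/11.2 + (25 - 16.8)²/16.8 + (30 - 32.1)²/32.1 + (53 - 37.1)²/37.1
   = 5.921 + 0.057 + 4.002 + 0.137 + 6.814
   = 16.93
p-value = 0.0020

Since p-value < α = 0.01, we reject H₀.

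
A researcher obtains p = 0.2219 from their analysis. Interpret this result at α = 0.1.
Since p = 0.2219 > α = 0.1, fail to reject H₀.
There is insufficient evidence to reject the null hypothesis; the result is not statistically significant at the 0.1 level.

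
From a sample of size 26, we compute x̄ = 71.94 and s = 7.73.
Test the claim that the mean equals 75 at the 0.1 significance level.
One-sample t-test:
H₀: μ = 75
H₁: μ ≠ 75
df = n - 1 = 25
t = (x̄ - μ₀) / (s/√n) = (71.94 - 75) / (7.73/√26) = -2.018
p-value = 0.0544

Since p-value < α = 0.1, we reject H₀.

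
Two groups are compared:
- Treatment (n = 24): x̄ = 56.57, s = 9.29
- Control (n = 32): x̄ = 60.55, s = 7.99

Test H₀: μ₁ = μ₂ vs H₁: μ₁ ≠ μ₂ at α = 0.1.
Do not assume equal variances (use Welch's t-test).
Welch's two-sample t-test:
H₀: μ₁ = μ₂
H₁: μ₁ ≠ μ₂
s₁²/n₁ = 9.29²/24 = 3.5960,  s₂²/n₂ = 7.99²/32 = 1.9950
SE = √(s₁²/n₁ + s₂²/n₂) = √(3.5960 + 1.9950) = 2.3645
df (Welch-Satterthwaite) = (s₁²/n₁ + s₂²/n₂)² / [(s₁²/n₁)²/(n₁-1) + (s₂²/n₂)²/(n₂-1)] ≈ 45.26
t = (x̄₁ - x̄₂) / SE = (56.57 - 60.55) / 2.3645 = -3.98 / 2.3645 = -1.683
p-value = 0.0992

Since p-value < α = 0.1, we reject H₀.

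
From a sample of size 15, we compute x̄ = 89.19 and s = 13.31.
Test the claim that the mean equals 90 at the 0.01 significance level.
One-sample t-test:
H₀: μ = 90
H₁: μ ≠ 90
df = n - 1 = 14
t = (x̄ - μ₀) / (s/√n) = (89.19 - 90) / (13.31/√15) = -0.236
p-value = 0.8171

Since p-value > α = 0.01, we fail to reject H₀.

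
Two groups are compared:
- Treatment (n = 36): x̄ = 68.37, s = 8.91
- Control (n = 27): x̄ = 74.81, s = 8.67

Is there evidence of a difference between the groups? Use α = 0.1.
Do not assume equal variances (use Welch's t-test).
Welch's two-sample t-test:
H₀: μ₁ = μ₂
H₁: μ₁ ≠ μ₂
s₁²/n₁ = 8.91²/36 = 2.2052,  s₂²/n₂ = 8.67²/27 = 2.7840
SE = √(s₁²/n₁ + s₂²/n₂) = √(2.2052 + 2.7840) = 2.2337
df (Welch-Satterthwaite) = (s₁²/n₁ + s₂²/n₂)² / [(s₁²/n₁)²/(n₁-1) + (s₂²/n₂)²/(n₂-1)] ≈ 56.96
t = (x̄₁ - x̄₂) / SE = (68.37 - 74.81) / 2.2337 = -6.44 / 2.2337 = -2.883
p-value = 0.0055

Since p-value < α = 0.1, we reject H₀.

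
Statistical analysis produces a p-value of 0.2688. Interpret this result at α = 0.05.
Since p = 0.2688 > α = 0.05, fail to reject H₀.
There is insufficient evidence to reject the null hypothesis; the result is not statistically significant at the 0.05 level.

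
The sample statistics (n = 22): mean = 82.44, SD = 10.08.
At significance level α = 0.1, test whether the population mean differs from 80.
One-sample t-test:
H₀: μ = 80
H₁: μ ≠ 80
df = n - 1 = 21
t = (x̄ - μ₀) / (s/√n) = (82.44 - 80) / (10.08/√22) = 1.135
p-value = 0.2690

Since p-value > α = 0.1, we fail to reject H₀.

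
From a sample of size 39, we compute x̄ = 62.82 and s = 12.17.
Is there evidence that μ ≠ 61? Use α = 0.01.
One-sample t-test:
H₀: μ = 61
H₁: μ ≠ 61
df = n - 1 = 38
t = (x̄ - μ₀) / (s/√n) = (62.82 - 61) / (12.17/√39) = 0.934
p-value = 0.3562

Since p-value > α = 0.01, we fail to reject H₀.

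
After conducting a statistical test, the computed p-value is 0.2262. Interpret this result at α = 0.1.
Since p = 0.2262 > α = 0.1, fail to reject H₀.
There is insufficient evidence to reject the null hypothesis; the result is not statistically significant at the 0.1 level.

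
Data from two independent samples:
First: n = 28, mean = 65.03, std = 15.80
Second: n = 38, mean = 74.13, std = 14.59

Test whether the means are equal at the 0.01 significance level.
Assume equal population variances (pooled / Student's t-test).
Student's two-sample t-test (equal variances):
H₀: μ₁ = μ₂
H₁: μ₁ ≠ μ₂
df = n₁ + n₂ - 2 = 64
Pooled variance s_p² = [(n₁-1)s₁² + (n₂-1)s₂²] / (n₁ + n₂ - 2) = [(27)(15.80²) + (37)(14.59²)] / 64 = 228.3812
SE = √(s_p²(1/n₁ + 1/n₂)) = √(228.3812 × (1/28 + 1/38)) = 3.7638
t = (x̄₁ - x̄₂) / SE = (65.03 - 74.13) / 3.7638 = -9.10 / 3.7638 = -2.418
p-value = 0.0185

Since p-value > α = 0.01, we fail to reject H₀.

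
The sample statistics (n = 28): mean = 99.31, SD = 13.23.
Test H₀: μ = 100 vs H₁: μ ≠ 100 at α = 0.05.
One-sample t-test:
H₀: μ = 100
H₁: μ ≠ 100
df = n - 1 = 27
t = (x̄ - μ₀) / (s/√n) = (99.31 - 100) / (13.23/√28) = -0.276
p-value = 0.7847

Since p-value > α = 0.05, we fail to reject H₀.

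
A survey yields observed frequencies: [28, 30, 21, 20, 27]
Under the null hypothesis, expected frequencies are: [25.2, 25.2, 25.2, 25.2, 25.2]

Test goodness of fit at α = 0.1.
Chi-square goodness of fit test:
H₀: observed counts match expected distribution
H₁: observed counts differ from expected distribution
df = k - 1 = 4
χ² = Σ(O - E)²/E
   = (28 - 25.2)²/25.2 + (30 - 25.2)²/25.2 + (21 - 25.2)²/25.2 + (20 - 25.2)²/25.2 + (27 - 25.2)²/25.2
   = 0.311 + 0.914 + 0.700 + 1.073 + 0.129
   = 3.13
p-value = 0.5368

Since p-value > α = 0.1, we fail to reject H₀.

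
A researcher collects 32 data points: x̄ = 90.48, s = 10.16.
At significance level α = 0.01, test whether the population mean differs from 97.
One-sample t-test:
H₀: μ = 97
H₁: μ ≠ 97
df = n - 1 = 31
t = (x̄ - μ₀) / (s/√n) = (90.48 - 97) / (10.16/√32) = -3.630
p-value = 0.0010

Since p-value < α = 0.01, we reject H₀.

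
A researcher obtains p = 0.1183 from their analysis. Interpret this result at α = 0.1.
Since p = 0.1183 > α = 0.1, fail to reject H₀.
There is insufficient evidence to reject the null hypothesis; the result is not statistically significant at the 0.1 level.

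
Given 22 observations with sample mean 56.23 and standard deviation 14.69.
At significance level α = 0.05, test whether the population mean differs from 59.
One-sample t-test:
H₀: μ = 59
H₁: μ ≠ 59
df = n - 1 = 21
t = (x̄ - μ₀) / (s/√n) = (56.23 - 59) / (14.69/√22) = -0.884
p-value = 0.3865

Since p-value > α = 0.05, we fail to reject H₀.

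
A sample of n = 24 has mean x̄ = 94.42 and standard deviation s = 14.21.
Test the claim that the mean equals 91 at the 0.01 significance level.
One-sample t-test:
H₀: μ = 91
H₁: μ ≠ 91
df = n - 1 = 23
t = (x̄ - μ₀) / (s/√n) = (94.42 - 91) / (14.21/√24) = 1.179
p-value = 0.2504

Since p-value > α = 0.01, we fail to reject H₀.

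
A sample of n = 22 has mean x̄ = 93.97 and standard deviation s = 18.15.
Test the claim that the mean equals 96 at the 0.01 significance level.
One-sample t-test:
H₀: μ = 96
H₁: μ ≠ 96
df = n - 1 = 21
t = (x̄ - μ₀) / (s/√n) = (93.97 - 96) / (18.15/√22) = -0.525
p-value = 0.6054

Since p-value > α = 0.01, we fail to reject H₀.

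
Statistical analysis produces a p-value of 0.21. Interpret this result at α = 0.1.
Since p = 0.21 > α = 0.1, fail to reject H₀.
There is insufficient evidence to reject the null hypothesis; the result is not statistically significant at the 0.1 level.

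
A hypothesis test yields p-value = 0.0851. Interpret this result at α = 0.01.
Since p = 0.0851 > α = 0.01, fail to reject H₀.
There is insufficient evidence to reject the null hypothesis; the result is not statistically significant at the 0.01 level.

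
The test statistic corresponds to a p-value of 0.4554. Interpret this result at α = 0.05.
Since p = 0.4554 > α = 0.05, fail to reject H₀.
There is insufficient evidence to reject the null hypothesis; the result is not statistically significant at the 0.05 level.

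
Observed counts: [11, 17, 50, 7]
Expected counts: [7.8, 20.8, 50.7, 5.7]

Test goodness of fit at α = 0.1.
Chi-square goodness of fit test:
H₀: observed counts match expected distribution
H₁: observed counts differ from expected distribution
df = k - 1 = 3
χ² = Σ(O - E)²/E
   = (11 - 7.8)²/7.8 + (17 - 20.8)²/20.8 + (50 - 50.7)²/50.7 + (7 - 5.7)²/5.7
   = 1.313 + 0.694 + 0.010 + 0.296
   = 2.31
p-value = 0.5100

Since p-value > α = 0.1, we fail to reject H₀.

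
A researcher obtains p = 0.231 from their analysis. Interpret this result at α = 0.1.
Since p = 0.231 > α = 0.1, fail to reject H₀.
There is insufficient evidence to reject the null hypothesis; the result is not statistically significant at the 0.1 level.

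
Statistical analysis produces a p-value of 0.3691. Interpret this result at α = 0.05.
Since p = 0.3691 > α = 0.05, fail to reject H₀.
There is insufficient evidence to reject the null hypothesis; the result is not statistically significant at the 0.05 level.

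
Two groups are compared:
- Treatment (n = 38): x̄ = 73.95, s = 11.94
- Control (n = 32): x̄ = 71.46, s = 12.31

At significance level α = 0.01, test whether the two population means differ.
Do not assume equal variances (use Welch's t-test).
Welch's two-sample t-test:
H₀: μ₁ = μ₂
H₁: μ₁ ≠ μ₂
s₁²/n₁ = 11.94²/38 = 3.7517,  s₂²/n₂ = 12.31²/32 = 4.7355
SE = √(s₁²/n₁ + s₂²/n₂) = √(3.7517 + 4.7355) = 2.9133
df (Welch-Satterthwaite) = (s₁²/n₁ + s₂²/n₂)² / [(s₁²/n₁)²/(n₁-1) + (s₂²/n₂)²/(n₂-1)] ≈ 65.26
t = (x̄₁ - x̄₂) / SE = (73.95 - 71.46) / 2.9133 = 2.49 / 2.9133 = 0.855
p-value = 0.3958

Since p-value > α = 0.01, we fail to reject H₀.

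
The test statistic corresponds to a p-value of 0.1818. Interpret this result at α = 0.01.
Since p = 0.1818 > α = 0.01, fail to reject H₀.
There is insufficient evidence to reject the null hypothesis; the result is not statistically significant at the 0.01 level.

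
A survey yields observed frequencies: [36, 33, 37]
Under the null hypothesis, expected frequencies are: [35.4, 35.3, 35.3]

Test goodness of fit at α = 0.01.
Chi-square goodness of fit test:
H₀: observed counts match expected distribution
H₁: observed counts differ from expected distribution
df = k - 1 = 2
χ² = Σ(O - E)²/E
   = (36 - 35.4)²/35.4 + (33 - 35.3)²/35.3 + (37 - 35.3)²/35.3
   = 0.010 + 0.150 + 0.082
   = 0.24
p-value = 0.8861

Since p-value > α = 0.01, we fail to reject H₀.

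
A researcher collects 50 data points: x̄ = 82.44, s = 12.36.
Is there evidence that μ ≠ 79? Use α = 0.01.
One-sample t-test:
H₀: μ = 79
H₁: μ ≠ 79
df = n - 1 = 49
t = (x̄ - μ₀) / (s/√n) = (82.44 - 79) / (12.36/√50) = 1.968
p-value = 0.0547

Since p-value > α = 0.01, we fail to reject H₀.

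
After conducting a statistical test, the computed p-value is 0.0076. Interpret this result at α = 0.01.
Since p = 0.0076 < α = 0.01, reject H₀.
There is sufficient evidence to reject the null hypothesis; the result is statistically significant at the 0.01 level.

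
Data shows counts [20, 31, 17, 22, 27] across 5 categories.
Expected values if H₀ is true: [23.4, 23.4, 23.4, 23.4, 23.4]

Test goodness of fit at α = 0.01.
Chi-square goodness of fit test:
H₀: observed counts match expected distribution
H₁: observed counts differ from expected distribution
df = k - 1 = 4
χ² = Σ(O - E)²/E
   = (20 - 23.4)²/23.4 + (31 - 23.4)²/23.4 + (17 - 23.4)²/23.4 + (22 - 23.4)²/23.4 + (27 - 23.4)²/23.4
   = 0.494 + 2.468 + 1.750 + 0.084 + 0.554
   = 5.35
p-value = 0.2532

Since p-value > α = 0.01, we fail to reject H₀.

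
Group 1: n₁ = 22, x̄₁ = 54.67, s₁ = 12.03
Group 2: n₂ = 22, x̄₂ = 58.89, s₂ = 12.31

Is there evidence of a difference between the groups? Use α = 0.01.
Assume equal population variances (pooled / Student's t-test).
Student's two-sample t-test (equal variances):
H₀: μ₁ = μ₂
H₁: μ₁ ≠ μ₂
df = n₁ + n₂ - 2 = 42
Pooled variance s_p² = [(n₁-1)s₁² + (n₂-1)s₂²] / (n₁ + n₂ - 2) = [(21)(12.03²) + (21)(12.31²)] / 42 = 148.1285
SE = √(s_p²(1/n₁ + 1/n₂)) = √(148.1285 × (1/22 + 1/22)) = 3.6696
t = (x̄₁ - x̄₂) / SE = (54.67 - 58.89) / 3.6696 = -4.22 / 3.6696 = -1.150
p-value = 0.2567

Since p-value > α = 0.01, we fail to reject H₀.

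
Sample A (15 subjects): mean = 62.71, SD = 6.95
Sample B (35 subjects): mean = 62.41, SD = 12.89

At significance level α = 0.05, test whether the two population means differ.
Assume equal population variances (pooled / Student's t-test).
Student's two-sample t-test (equal variances):
H₀: μ₁ = μ₂
H₁: μ₁ ≠ μ₂
df = n₁ + n₂ - 2 = 48
Pooled variance s_p² = [(n₁-1)s₁² + (n₂-1)s₂²] / (n₁ + n₂ - 2) = [(14)(6.95²) + (34)(12.89²)] / 48 = 131.7793
SE = √(s_p²(1/n₁ + 1/n₂)) = √(131.7793 × (1/15 + 1/35)) = 3.5427
t = (x̄₁ - x̄₂) / SE = (62.71 - 62.41) / 3.5427 = 0.30 / 3.5427 = 0.085
p-value = 0.9329

Since p-value > α = 0.05, we fail to reject H₀.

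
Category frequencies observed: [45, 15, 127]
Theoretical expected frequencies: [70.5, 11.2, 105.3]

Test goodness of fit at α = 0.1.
Chi-square goodness of fit test:
H₀: observed counts match expected distribution
H₁: observed counts differ from expected distribution
df = k - 1 = 2
χ² = Σ(O - E)²/E
   = (45 - 70.5)²/70.5 + (15 - 11.2)²/11.2 + (127 - 105.3)²/105.3
   = 9.223 + 1.289 + 4.472
   = 14.98
p-value = 0.0006

Since p-value < α = 0.1, we reject H₀.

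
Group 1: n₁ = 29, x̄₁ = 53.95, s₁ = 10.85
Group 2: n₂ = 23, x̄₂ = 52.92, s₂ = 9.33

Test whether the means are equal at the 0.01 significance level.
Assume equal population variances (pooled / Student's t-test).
Student's two-sample t-test (equal variances):
H₀: μ₁ = μ₂
H₁: μ₁ ≠ μ₂
df = n₁ + n₂ - 2 = 50
Pooled variance s_p² = [(n₁-1)s₁² + (n₂-1)s₂²] / (n₁ + n₂ - 2) = [(28)(10.85²) + (22)(9.33²)] / 50 = 104.2261
SE = √(s_p²(1/n₁ + 1/n₂)) = √(104.2261 × (1/29 + 1/23)) = 2.8505
t = (x̄₁ - x̄₂) / SE = (53.95 - 52.92) / 2.8505 = 1.03 / 2.8505 = 0.361
p-value = 0.7194

Since p-value > α = 0.01, we fail to reject H₀.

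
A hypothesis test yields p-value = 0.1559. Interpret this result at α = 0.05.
Since p = 0.1559 > α = 0.05, fail to reject H₀.
There is insufficient evidence to reject the null hypothesis; the result is not statistically significant at the 0.05 level.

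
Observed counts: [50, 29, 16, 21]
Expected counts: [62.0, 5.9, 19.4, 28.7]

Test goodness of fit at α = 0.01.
Chi-square goodness of fit test:
H₀: observed counts match expected distribution
H₁: observed counts differ from expected distribution
df = k - 1 = 3
χ² = Σ(O - E)²/E
   = (50 - 62.0)²/62.0 + (29 - 5.9)²/5.9 + (16 - 19.4)²/19.4 + (21 - 28.7)²/28.7
   = 2.323 + 90.442 + 0.596 + 2.066
   = 95.43
p-value < 0.0001

Since p-value < α = 0.01, we reject H₀.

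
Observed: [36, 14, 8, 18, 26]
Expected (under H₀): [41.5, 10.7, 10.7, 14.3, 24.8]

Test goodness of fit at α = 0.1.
Chi-square goodness of fit test:
H₀: observed counts match expected distribution
H₁: observed counts differ from expected distribution
df = k - 1 = 4
χ² = Σ(O - E)²/E
   = (36 - 41.5)²/41.5 + (14 - 10.7)²/10.7 + (8 - 10.7)²/10.7 + (18 - 14.3)²/14.3 + (26 - 24.8)²/24.8
   = 0.729 + 1.018 + 0.681 + 0.957 + 0.058
   = 3.44
p-value = 0.4865

Since p-value > α = 0.1, we fail to reject H₀.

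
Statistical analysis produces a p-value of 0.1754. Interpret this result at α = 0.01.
Since p = 0.1754 > α = 0.01, fail to reject H₀.
There is insufficient evidence to reject the null hypothesis; the result is not statistically significant at the 0.01 level.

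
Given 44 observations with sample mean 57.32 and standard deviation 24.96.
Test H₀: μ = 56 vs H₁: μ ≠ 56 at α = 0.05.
One-sample t-test:
H₀: μ = 56
H₁: μ ≠ 56
df = n - 1 = 43
t = (x̄ - μ₀) / (s/√n) = (57.32 - 56) / (24.96/√44) = 0.351
p-value = 0.7275

Since p-value > α = 0.05, we fail to reject H₀.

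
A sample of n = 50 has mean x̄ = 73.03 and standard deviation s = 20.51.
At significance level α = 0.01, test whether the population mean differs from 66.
One-sample t-test:
H₀: μ = 66
H₁: μ ≠ 66
df = n - 1 = 49
t = (x̄ - μ₀) / (s/√n) = (73.03 - 66) / (20.51/√50) = 2.424
p-value = 0.0191

Since p-value > α = 0.01, we fail to reject H₀.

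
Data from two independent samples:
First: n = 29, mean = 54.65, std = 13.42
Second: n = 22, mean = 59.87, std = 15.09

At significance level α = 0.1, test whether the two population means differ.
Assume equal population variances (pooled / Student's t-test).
Student's two-sample t-test (equal variances):
H₀: μ₁ = μ₂
H₁: μ₁ ≠ μ₂
df = n₁ + n₂ - 2 = 49
Pooled variance s_p² = [(n₁-1)s₁² + (n₂-1)s₂²] / (n₁ + n₂ - 2) = [(28)(13.42²) + (21)(15.09²)] / 49 = 200.5014
SE = √(s_p²(1/n₁ + 1/n₂)) = √(200.5014 × (1/29 + 1/22)) = 4.0034
t = (x̄₁ - x̄₂) / SE = (54.65 - 59.87) / 4.0034 = -5.22 / 4.0034 = -1.304
p-value = 0.1984

Since p-value > α = 0.1, we fail to reject H₀.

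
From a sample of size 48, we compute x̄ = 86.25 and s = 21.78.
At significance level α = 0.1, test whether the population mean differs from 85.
One-sample t-test:
H₀: μ = 85
H₁: μ ≠ 85
df = n - 1 = 47
t = (x̄ - μ₀) / (s/√n) = (86.25 - 85) / (21.78/√48) = 0.398
p-value = 0.6927

Since p-value > α = 0.1, we fail to reject H₀.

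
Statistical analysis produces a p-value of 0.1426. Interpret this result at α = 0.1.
Since p = 0.1426 > α = 0.1, fail to reject H₀.
There is insufficient evidence to reject the null hypothesis; the result is not statistically significant at the 0.1 level.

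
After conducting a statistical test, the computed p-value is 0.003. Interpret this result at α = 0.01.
Since p = 0.003 < α = 0.01, reject H₀.
There is sufficient evidence to reject the null hypothesis; the result is statistically significant at the 0.01 level.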